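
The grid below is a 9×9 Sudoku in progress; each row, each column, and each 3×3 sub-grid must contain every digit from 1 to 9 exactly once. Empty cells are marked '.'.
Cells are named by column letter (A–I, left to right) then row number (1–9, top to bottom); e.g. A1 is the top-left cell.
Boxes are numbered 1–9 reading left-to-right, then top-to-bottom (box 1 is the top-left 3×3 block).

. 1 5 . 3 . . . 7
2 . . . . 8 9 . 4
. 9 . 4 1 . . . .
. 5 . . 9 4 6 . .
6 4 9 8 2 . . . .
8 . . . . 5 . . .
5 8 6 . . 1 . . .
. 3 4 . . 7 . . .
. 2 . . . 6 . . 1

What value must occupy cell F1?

9

Cell F1 itself could take any of {2, 9} by direct elimination.
Consider where 9 can go in column F.
F3 is out (row 3 already has a 9).
F5 is out (row 5 already has a 9).
So the only cell in column F that can hold 9 is F1.
Therefore F1 = 9.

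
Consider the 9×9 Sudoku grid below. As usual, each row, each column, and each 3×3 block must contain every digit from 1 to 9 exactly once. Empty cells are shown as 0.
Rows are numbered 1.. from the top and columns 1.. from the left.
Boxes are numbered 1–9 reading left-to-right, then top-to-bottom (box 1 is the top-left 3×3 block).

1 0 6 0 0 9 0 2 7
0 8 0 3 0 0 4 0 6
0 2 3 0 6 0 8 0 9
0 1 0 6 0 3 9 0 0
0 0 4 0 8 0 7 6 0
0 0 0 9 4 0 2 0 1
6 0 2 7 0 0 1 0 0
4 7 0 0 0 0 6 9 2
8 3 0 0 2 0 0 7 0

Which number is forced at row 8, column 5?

3

Cell row 8, column 5 itself could take any of {1, 3, 5} by direct elimination.
Consider where 3 can go in row 8.
row 8, column 3 is out (column 3 already has a 3).
row 8, column 4 is out (column 4 already has a 3).
row 8, column 6 is out (column 6 already has a 3).
So the only cell in row 8 that can hold 3 is row 8, column 5.
Therefore row 8, column 5 = 3.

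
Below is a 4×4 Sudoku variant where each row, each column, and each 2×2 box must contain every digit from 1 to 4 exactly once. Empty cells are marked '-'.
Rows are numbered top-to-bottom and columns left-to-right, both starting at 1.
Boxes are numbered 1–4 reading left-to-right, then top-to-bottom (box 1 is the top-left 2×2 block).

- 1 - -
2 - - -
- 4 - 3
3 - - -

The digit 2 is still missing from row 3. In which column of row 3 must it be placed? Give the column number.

3

Consider where 2 can go in row 3.
R3C1 is out (column 1 already has a 2).
So the only cell in row 3 that can hold 2 is R3C3.
That is column 3.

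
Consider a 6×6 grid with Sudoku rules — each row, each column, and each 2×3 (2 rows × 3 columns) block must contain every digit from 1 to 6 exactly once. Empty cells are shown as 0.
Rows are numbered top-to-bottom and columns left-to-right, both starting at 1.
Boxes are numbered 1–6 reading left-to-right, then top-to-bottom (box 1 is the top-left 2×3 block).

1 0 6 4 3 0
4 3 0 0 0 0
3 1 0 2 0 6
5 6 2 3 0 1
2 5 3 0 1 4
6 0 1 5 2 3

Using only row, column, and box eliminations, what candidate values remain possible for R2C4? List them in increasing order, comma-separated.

1,6

Row 2 already contains {3, 4}.
Column 4 already contains {2, 3, 4, 5}.
Its 2×3 block (box 2) already contains {3, 4}.
Removing those from 1–6 leaves {1, 6} as the candidates for R2C4.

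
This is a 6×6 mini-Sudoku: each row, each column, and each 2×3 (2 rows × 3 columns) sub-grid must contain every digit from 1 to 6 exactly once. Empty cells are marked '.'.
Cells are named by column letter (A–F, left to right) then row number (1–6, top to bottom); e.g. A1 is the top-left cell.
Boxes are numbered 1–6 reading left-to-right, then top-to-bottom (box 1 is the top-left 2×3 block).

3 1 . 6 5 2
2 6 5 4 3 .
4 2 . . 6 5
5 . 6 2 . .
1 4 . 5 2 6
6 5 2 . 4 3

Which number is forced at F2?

Row 2 already contains {2, 3, 4, 5, 6}.
Column F already contains {2, 3, 5, 6}.
Its 2×3 block (box 2) already contains {2, 3, 4, 5, 6}.
The only value from 1–6 not eliminated is 1, so F2 = 1.

1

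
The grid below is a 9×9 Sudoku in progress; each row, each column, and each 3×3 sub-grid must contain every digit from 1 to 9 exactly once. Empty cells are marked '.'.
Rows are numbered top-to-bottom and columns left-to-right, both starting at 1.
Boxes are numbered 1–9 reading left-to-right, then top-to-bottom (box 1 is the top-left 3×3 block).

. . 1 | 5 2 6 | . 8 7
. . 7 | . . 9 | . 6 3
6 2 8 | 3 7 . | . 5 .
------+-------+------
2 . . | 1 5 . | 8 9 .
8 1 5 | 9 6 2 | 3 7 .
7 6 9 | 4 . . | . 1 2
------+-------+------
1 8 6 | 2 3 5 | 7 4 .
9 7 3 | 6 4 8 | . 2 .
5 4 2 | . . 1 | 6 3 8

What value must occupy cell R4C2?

3

Row 4 already contains {1, 2, 5, 8, 9}.
Column 2 already contains {1, 2, 4, 6, 7, 8}.
Its 3×3 block (box 4) already contains {1, 2, 5, 6, 7, 8, 9}.
The only value from 1–9 not eliminated is 3, so R4C2 = 3.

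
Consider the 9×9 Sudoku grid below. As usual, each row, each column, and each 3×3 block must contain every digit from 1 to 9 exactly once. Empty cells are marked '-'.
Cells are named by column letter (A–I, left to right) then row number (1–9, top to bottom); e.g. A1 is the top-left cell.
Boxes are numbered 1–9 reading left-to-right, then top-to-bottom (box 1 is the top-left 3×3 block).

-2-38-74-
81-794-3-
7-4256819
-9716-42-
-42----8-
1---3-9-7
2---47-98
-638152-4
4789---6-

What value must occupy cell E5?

7

Row 5 already contains {2, 4, 8}.
Column E already contains {1, 3, 4, 5, 6, 8, 9}.
Its 3×3 block (box 5) already contains {1, 3, 6}.
The only value from 1–9 not eliminated is 7, so E5 = 7.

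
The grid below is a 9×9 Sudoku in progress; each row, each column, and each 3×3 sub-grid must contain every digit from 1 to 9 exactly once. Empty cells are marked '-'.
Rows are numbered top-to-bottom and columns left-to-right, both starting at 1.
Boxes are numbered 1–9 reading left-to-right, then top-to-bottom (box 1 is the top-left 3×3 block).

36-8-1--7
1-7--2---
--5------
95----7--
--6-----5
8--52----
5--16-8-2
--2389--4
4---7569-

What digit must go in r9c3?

Cell r9c3 itself could take any of {1, 3, 8} by direct elimination.
Consider where 8 can go in column 3.
r1c3 is out (row 1 already has a 8).
r4c3 is out (box 4 already has a 8).
r6c3 is out (row 6 already has a 8).
r7c3 is out (row 7 already has a 8).
So the only cell in column 3 that can hold 8 is r9c3.
Therefore r9c3 = 8.

8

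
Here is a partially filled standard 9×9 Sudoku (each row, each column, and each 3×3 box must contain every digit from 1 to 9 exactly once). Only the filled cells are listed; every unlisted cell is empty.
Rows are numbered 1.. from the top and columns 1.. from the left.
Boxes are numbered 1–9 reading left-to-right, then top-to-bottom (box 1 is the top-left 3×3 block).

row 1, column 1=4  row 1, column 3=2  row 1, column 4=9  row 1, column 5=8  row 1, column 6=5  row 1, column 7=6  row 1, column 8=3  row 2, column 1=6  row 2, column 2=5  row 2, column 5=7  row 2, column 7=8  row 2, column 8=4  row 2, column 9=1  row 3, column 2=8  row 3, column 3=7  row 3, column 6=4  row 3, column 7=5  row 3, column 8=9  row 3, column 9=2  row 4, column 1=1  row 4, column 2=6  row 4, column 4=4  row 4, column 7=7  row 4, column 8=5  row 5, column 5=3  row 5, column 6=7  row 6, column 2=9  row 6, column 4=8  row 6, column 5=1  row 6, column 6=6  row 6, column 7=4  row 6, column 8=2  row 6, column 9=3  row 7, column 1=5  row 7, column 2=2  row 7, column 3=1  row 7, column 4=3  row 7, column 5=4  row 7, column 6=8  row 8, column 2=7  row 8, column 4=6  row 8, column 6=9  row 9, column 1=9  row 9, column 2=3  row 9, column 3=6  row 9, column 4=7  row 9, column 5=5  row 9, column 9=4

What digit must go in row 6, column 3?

Row 6 already contains {1, 2, 3, 4, 6, 8, 9}.
Column 3 already contains {1, 2, 6, 7}.
Its 3×3 block (box 4) already contains {1, 6, 9}.
The only value from 1–9 not eliminated is 5, so row 6, column 3 = 5.

5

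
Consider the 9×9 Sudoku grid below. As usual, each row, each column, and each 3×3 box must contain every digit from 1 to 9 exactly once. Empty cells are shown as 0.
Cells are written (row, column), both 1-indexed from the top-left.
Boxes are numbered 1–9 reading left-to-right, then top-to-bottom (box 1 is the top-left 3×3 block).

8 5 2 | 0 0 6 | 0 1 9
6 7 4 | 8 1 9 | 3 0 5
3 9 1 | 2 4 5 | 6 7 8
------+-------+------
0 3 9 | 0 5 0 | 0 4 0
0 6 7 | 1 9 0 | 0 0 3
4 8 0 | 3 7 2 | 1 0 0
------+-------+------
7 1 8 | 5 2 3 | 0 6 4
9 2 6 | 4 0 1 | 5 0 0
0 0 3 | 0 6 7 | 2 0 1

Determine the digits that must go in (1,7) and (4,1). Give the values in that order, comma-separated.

For (1,7):
  Row 1 already contains {1, 2, 5, 6, 8, 9}.
  Column 7 already contains {1, 2, 3, 5, 6}.
  Its 3×3 block (box 3) already contains {1, 3, 5, 6, 7, 8, 9}.
  The only value from 1–9 not eliminated is 4, so (1,7) = 4.
For (4,1):
  Consider where 1 can go in box 4.
  (5,1) is out (row 5 already has a 1).
  (6,3) is out (row 6 already has a 1).
  So the only cell in box 4 that can hold 1 is (4,1).
  So (4,1) = 1.

4,1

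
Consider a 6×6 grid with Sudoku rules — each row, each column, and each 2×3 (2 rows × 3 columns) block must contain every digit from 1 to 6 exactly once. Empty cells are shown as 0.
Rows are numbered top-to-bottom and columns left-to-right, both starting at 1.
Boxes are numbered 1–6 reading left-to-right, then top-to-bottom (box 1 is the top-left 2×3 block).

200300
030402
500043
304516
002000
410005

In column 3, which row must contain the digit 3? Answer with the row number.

Consider where 3 can go in column 3.
R1C3 is out (row 1 already has a 3).
R2C3 is out (row 2 already has a 3).
R3C3 is out (row 3 already has a 3).
So the only cell in column 3 that can hold 3 is R6C3.
That is row 6.

6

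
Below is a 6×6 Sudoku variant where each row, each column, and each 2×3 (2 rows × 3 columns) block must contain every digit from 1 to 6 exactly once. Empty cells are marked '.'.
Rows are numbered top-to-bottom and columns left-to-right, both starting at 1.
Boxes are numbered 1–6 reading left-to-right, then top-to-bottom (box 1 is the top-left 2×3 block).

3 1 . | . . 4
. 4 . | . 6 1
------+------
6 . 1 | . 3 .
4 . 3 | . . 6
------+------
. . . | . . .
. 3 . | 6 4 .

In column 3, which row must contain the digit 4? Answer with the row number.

5

Consider where 4 can go in column 3.
r1c3 is out (row 1 already has a 4).
r2c3 is out (row 2 already has a 4).
r6c3 is out (row 6 already has a 4).
So the only cell in column 3 that can hold 4 is r5c3.
That is row 5.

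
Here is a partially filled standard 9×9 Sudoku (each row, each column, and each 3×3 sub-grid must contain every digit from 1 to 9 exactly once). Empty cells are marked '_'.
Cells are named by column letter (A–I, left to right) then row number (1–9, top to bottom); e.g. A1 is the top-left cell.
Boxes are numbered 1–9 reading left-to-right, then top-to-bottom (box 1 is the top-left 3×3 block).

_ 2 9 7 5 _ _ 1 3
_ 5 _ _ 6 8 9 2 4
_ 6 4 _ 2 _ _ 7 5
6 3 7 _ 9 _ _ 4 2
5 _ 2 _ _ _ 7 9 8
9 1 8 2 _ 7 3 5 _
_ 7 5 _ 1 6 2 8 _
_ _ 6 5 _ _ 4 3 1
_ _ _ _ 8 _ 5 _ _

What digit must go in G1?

6

Cell G1 itself could take any of {6, 8} by direct elimination.
Consider where 6 can go in column G.
G3 is out (row 3 already has a 6).
G4 is out (row 4 already has a 6).
So the only cell in column G that can hold 6 is G1.
Therefore G1 = 6.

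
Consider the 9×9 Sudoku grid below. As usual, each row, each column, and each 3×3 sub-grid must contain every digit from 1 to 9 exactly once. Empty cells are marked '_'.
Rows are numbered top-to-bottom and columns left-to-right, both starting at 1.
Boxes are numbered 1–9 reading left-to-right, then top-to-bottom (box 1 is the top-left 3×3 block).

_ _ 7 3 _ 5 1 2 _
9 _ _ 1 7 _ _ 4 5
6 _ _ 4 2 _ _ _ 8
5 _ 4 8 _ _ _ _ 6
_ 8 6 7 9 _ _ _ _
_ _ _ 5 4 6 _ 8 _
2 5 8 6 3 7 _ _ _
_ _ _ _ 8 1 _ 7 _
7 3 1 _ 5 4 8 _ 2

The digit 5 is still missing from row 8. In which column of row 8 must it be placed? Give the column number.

Consider where 5 can go in row 8.
r8c1 is out (column 1 already has a 5).
r8c2 is out (column 2 already has a 5).
r8c3 is out (box 7 already has a 5).
r8c4 is out (column 4 already has a 5).
r8c9 is out (column 9 already has a 5).
So the only cell in row 8 that can hold 5 is r8c7.
That is column 7.

7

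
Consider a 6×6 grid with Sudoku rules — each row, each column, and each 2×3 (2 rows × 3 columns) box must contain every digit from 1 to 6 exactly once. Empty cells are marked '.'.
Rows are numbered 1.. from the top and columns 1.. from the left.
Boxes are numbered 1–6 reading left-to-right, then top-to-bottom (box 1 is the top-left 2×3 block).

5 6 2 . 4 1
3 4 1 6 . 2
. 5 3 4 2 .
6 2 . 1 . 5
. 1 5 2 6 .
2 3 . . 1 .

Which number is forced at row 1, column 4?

Row 1 already contains {1, 2, 4, 5, 6}.
Column 4 already contains {1, 2, 4, 6}.
Its 2×3 block (box 2) already contains {1, 2, 4, 6}.
The only value from 1–6 not eliminated is 3, so row 1, column 4 = 3.

3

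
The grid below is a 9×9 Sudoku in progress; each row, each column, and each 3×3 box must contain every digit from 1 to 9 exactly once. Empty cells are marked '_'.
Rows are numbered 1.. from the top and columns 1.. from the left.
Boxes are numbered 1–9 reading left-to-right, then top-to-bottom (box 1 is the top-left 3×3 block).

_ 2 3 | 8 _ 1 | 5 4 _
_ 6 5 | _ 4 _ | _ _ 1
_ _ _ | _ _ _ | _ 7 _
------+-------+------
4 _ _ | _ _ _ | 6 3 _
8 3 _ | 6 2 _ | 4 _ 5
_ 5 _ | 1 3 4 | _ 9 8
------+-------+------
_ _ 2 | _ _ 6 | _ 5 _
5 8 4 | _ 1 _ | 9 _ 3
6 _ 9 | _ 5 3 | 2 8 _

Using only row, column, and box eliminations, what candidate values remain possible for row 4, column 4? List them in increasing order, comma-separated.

5,7,9

Row 4 already contains {3, 4, 6}.
Column 4 already contains {1, 6, 8}.
Its 3×3 block (box 5) already contains {1, 2, 3, 4, 6}.
Removing those from 1–9 leaves {5, 7, 9} as the candidates for row 4, column 4.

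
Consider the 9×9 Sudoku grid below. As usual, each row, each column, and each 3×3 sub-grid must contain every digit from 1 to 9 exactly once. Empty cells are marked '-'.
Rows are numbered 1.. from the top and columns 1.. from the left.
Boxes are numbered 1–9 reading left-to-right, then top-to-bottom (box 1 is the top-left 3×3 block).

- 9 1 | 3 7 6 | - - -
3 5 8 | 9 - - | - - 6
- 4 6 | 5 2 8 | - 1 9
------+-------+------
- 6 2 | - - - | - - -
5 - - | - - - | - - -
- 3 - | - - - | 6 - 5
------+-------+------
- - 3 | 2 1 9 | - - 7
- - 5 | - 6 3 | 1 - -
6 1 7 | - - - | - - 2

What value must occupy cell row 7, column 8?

6

Cell row 7, column 8 itself could take any of {4, 5, 6, 8} by direct elimination.
Consider where 6 can go in column 8.
row 1, column 8 is out (row 1 already has a 6). row 2, column 8 is out (row 2 already has a 6). row 4, column 8 is out (row 4 already has a 6). row 5, column 8 is out (box 6 already has a 6). The remaining empty cells in column 8 are similarly blocked.
So the only cell in column 8 that can hold 6 is row 7, column 8.
Therefore row 7, column 8 = 6.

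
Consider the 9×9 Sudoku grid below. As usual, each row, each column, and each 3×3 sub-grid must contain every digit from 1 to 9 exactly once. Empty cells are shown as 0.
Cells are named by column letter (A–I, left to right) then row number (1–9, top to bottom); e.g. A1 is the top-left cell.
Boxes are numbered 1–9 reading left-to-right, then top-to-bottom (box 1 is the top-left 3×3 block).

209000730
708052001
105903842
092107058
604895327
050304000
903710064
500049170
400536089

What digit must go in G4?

Cell G4 itself could take any of {4, 6} by direct elimination.
Consider where 4 can go in row 4.
A4 is out (column A already has a 4).
E4 is out (column E already has a 4).
So the only cell in row 4 that can hold 4 is G4.
Therefore G4 = 4.

4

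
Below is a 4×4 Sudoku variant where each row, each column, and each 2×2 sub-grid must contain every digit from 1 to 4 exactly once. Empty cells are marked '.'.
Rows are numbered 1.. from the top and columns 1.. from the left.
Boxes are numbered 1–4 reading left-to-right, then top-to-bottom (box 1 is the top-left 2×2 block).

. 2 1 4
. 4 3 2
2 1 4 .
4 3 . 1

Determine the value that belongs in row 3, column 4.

Row 3 already contains {1, 2, 4}.
Column 4 already contains {1, 2, 4}.
Its 2×2 block (box 4) already contains {1, 4}.
The only value from 1–4 not eliminated is 3, so row 3, column 4 = 3.

3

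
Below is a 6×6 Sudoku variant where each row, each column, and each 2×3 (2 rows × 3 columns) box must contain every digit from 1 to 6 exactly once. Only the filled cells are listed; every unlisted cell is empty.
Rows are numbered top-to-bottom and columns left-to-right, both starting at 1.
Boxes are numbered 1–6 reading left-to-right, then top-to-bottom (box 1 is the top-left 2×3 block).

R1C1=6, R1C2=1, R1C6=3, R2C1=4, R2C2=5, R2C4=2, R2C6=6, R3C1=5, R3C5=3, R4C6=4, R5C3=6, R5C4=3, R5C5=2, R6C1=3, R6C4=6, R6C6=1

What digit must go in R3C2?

6

Cell R3C2 itself could take any of {2, 4, 6} by direct elimination.
Consider where 6 can go in row 3.
R3C3 is out (column 3 already has a 6).
R3C4 is out (column 4 already has a 6).
R3C6 is out (column 6 already has a 6).
So the only cell in row 3 that can hold 6 is R3C2.
Therefore R3C2 = 6.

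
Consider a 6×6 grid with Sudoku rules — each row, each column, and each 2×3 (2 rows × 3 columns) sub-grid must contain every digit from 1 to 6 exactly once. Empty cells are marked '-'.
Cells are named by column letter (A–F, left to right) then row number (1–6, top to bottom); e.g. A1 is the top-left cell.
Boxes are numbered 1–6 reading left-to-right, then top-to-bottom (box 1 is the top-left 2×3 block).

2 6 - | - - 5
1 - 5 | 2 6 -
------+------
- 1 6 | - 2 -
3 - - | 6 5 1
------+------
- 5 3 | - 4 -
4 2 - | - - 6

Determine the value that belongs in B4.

4

Row 4 already contains {1, 3, 5, 6}.
Column B already contains {1, 2, 5, 6}.
Its 2×3 block (box 3) already contains {1, 3, 6}.
The only value from 1–6 not eliminated is 4, so B4 = 4.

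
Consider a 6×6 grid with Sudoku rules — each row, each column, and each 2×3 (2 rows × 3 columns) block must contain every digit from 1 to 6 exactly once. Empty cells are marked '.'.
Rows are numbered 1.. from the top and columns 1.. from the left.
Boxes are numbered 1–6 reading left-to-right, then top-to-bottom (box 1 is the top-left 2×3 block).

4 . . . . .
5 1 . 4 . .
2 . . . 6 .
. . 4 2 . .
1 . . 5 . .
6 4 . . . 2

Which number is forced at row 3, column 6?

Cell row 3, column 6 itself could take any of {1, 3, 4, 5} by direct elimination.
Consider where 4 can go in box 4.
row 3, column 4 is out (column 4 already has a 4).
row 4, column 5 is out (row 4 already has a 4).
row 4, column 6 is out (row 4 already has a 4).
So the only cell in box 4 that can hold 4 is row 3, column 6.
Therefore row 3, column 6 = 4.

4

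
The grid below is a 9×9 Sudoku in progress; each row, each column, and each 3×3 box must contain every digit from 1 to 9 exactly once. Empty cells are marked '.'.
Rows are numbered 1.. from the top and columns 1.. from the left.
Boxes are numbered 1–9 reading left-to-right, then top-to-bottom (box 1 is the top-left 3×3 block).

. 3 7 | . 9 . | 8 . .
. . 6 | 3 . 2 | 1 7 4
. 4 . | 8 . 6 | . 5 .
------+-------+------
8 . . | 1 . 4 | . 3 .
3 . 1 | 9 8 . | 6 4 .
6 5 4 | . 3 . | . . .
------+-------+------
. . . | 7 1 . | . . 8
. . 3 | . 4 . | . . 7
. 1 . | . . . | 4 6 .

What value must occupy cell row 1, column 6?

Cell row 1, column 6 itself could take any of {1, 5} by direct elimination.
Consider where 1 can go in column 6.
row 5, column 6 is out (row 5 already has a 1).
row 6, column 6 is out (box 5 already has a 1).
row 7, column 6 is out (row 7 already has a 1).
row 8, column 6 is out (box 8 already has a 1).
row 9, column 6 is out (row 9 already has a 1).
So the only cell in column 6 that can hold 1 is row 1, column 6.
Therefore row 1, column 6 = 1.

1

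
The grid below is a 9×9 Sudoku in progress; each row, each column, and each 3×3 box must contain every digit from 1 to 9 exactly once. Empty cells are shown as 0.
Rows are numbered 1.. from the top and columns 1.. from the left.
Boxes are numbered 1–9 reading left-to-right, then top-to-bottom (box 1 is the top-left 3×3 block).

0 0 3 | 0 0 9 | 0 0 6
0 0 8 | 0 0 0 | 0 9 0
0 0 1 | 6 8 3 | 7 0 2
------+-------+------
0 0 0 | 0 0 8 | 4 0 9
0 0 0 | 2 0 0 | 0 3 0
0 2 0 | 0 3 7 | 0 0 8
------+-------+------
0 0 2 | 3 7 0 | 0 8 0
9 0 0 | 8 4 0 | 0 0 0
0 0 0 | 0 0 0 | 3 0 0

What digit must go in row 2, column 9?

3

Cell row 2, column 9 itself could take any of {1, 3, 4, 5} by direct elimination.
Consider where 3 can go in box 3.
row 1, column 7 is out (row 1 already has a 3).
row 1, column 8 is out (row 1 already has a 3).
row 2, column 7 is out (column 7 already has a 3).
row 3, column 8 is out (row 3 already has a 3).
So the only cell in box 3 that can hold 3 is row 2, column 9.
Therefore row 2, column 9 = 3.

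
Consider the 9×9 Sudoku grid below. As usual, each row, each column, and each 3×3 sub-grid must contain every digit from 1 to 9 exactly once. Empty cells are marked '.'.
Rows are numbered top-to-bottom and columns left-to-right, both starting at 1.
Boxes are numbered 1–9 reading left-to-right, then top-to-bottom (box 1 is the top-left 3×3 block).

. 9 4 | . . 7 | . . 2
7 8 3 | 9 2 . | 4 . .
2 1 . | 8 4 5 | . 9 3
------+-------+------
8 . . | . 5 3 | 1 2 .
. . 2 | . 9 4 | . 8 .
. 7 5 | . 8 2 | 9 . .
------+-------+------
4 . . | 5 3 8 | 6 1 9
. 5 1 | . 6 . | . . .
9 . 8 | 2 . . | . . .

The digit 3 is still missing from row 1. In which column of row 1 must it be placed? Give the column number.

4

Consider where 3 can go in row 1.
r1c1 is out (box 1 already has a 3).
r1c5 is out (column 5 already has a 3).
r1c7 is out (box 3 already has a 3).
r1c8 is out (box 3 already has a 3).
So the only cell in row 1 that can hold 3 is r1c4.
That is column 4.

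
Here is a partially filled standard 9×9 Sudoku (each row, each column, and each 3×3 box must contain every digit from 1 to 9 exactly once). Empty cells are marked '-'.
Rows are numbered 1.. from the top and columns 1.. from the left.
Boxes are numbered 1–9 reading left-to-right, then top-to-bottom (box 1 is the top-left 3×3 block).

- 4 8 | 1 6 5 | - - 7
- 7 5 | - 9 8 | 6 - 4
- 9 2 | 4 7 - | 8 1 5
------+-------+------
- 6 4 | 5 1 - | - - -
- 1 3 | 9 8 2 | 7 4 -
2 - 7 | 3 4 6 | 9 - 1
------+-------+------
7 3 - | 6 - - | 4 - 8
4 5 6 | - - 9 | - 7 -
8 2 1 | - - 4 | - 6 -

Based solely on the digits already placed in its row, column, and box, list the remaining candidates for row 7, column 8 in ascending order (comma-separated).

Row 7 already contains {3, 4, 6, 7, 8}.
Column 8 already contains {1, 4, 6, 7}.
Its 3×3 block (box 9) already contains {4, 6, 7, 8}.
Removing those from 1–9 leaves {2, 5, 9} as the candidates for row 7, column 8.

2,5,9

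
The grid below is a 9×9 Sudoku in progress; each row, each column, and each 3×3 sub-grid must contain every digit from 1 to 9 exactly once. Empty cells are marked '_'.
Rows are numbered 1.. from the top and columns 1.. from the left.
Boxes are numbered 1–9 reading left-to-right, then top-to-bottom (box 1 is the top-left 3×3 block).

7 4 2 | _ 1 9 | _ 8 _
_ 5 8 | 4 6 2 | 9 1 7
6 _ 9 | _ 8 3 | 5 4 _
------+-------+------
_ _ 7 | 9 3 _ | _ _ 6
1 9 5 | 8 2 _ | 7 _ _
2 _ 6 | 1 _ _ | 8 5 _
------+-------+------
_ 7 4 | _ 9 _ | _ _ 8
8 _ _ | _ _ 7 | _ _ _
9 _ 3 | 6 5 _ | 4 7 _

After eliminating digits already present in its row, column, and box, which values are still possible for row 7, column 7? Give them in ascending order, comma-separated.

Row 7 already contains {4, 7, 8, 9}.
Column 7 already contains {4, 5, 7, 8, 9}.
Its 3×3 block (box 9) already contains {4, 7, 8}.
Removing those from 1–9 leaves {1, 2, 3, 6} as the candidates for row 7, column 7.

1,2,3,6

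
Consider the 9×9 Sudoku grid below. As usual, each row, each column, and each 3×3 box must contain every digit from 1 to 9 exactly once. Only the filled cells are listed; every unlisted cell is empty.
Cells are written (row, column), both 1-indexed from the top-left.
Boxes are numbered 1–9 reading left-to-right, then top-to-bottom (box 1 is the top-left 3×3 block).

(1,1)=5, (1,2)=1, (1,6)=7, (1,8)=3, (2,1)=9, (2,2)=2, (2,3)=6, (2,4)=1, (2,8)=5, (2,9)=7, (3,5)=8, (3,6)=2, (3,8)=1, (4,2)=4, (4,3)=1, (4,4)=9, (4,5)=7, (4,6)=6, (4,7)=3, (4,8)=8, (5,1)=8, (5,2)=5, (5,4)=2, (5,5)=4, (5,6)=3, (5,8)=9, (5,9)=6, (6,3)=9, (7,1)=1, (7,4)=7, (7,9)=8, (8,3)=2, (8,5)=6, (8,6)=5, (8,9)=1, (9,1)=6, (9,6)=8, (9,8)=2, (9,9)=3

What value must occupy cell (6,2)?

Cell (6,2) itself could take any of {3, 6, 7} by direct elimination.
Consider where 6 can go in row 6.
(6,1) is out (column 1 already has a 6). (6,4) is out (box 5 already has a 6). (6,5) is out (column 5 already has a 6). (6,6) is out (column 6 already has a 6). The remaining empty cells in row 6 are similarly blocked.
So the only cell in row 6 that can hold 6 is (6,2).
Therefore (6,2) = 6.

6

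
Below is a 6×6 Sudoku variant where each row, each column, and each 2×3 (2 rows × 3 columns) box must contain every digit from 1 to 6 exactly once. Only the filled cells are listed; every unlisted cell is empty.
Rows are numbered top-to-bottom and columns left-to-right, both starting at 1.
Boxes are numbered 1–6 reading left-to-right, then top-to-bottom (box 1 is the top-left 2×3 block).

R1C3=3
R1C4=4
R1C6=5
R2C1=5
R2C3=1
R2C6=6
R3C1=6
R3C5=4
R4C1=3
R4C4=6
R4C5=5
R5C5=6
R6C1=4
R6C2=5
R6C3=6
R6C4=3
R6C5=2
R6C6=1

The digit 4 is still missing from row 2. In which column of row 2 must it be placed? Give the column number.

Consider where 4 can go in row 2.
R2C4 is out (column 4 already has a 4).
R2C5 is out (column 5 already has a 4).
So the only cell in row 2 that can hold 4 is R2C2.
That is column 2.

2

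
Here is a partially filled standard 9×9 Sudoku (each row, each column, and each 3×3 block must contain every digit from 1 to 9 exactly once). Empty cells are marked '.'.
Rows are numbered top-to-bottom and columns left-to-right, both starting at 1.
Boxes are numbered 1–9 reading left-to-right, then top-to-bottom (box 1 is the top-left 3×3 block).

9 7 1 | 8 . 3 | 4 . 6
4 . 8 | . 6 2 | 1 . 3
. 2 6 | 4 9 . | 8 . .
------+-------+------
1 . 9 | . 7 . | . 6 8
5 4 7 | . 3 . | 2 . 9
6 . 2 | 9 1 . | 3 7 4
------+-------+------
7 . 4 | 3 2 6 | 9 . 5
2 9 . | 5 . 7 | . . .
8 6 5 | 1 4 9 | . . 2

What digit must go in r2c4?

Row 2 already contains {1, 2, 3, 4, 6, 8}.
Column 4 already contains {1, 3, 4, 5, 8, 9}.
Its 3×3 block (box 2) already contains {2, 3, 4, 6, 8, 9}.
The only value from 1–9 not eliminated is 7, so r2c4 = 7.

7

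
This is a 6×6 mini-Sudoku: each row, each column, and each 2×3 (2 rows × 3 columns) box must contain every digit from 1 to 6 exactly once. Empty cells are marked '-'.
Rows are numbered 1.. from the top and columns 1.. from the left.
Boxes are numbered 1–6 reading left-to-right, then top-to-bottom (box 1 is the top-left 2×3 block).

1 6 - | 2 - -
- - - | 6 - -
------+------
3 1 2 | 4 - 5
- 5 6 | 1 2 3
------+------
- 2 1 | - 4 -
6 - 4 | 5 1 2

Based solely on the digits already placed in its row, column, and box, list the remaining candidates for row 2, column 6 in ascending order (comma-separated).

1,4

Row 2 already contains {6}.
Column 6 already contains {2, 3, 5}.
Its 2×3 block (box 2) already contains {2, 6}.
Removing those from 1–6 leaves {1, 4} as the candidates for row 2, column 6.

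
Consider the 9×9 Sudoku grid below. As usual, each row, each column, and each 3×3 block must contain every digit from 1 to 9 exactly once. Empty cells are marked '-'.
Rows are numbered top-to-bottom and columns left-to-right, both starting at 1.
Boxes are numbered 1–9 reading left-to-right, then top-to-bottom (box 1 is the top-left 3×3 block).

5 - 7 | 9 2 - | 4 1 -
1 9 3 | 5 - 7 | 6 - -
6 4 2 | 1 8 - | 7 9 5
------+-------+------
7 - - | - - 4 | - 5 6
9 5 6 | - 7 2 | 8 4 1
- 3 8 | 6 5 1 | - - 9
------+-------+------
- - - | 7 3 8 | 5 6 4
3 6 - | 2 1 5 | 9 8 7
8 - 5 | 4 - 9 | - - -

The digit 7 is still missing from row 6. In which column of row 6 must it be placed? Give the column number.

Consider where 7 can go in row 6.
r6c1 is out (column 1 already has a 7).
r6c7 is out (column 7 already has a 7).
So the only cell in row 6 that can hold 7 is r6c8.
That is column 8.

8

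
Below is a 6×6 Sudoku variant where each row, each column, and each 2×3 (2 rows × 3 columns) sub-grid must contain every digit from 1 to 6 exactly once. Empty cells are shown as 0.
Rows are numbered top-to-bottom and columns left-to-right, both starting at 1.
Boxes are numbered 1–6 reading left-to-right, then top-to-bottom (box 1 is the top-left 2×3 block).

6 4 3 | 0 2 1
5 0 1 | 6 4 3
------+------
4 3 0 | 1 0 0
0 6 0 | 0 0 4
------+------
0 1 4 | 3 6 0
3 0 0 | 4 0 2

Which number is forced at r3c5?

5

Row 3 already contains {1, 3, 4}.
Column 5 already contains {2, 4, 6}.
Its 2×3 block (box 4) already contains {1, 4}.
The only value from 1–6 not eliminated is 5, so r3c5 = 5.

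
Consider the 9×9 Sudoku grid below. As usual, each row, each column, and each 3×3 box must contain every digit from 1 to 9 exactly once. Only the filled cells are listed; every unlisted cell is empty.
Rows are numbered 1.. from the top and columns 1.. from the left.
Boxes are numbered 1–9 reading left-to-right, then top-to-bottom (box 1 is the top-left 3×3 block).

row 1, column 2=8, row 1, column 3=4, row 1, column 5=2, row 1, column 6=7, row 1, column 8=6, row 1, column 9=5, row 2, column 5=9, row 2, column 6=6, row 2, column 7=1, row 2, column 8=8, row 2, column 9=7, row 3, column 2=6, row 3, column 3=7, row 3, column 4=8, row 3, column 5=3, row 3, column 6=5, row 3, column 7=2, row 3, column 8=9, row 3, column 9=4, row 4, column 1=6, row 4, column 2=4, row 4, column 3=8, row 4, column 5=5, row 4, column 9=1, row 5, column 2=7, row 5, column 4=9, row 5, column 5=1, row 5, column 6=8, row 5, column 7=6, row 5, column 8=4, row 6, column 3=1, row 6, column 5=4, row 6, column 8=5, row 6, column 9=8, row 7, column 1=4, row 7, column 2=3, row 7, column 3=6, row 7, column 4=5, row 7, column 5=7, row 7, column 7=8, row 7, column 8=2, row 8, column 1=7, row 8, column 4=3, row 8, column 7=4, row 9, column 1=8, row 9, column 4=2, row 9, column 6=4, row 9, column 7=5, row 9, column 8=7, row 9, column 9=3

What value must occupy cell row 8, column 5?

Cell row 8, column 5 itself could take any of {6, 8} by direct elimination.
Consider where 8 can go in box 8.
row 7, column 6 is out (row 7 already has a 8).
row 8, column 6 is out (column 6 already has a 8).
row 9, column 5 is out (row 9 already has a 8).
So the only cell in box 8 that can hold 8 is row 8, column 5.
Therefore row 8, column 5 = 8.

8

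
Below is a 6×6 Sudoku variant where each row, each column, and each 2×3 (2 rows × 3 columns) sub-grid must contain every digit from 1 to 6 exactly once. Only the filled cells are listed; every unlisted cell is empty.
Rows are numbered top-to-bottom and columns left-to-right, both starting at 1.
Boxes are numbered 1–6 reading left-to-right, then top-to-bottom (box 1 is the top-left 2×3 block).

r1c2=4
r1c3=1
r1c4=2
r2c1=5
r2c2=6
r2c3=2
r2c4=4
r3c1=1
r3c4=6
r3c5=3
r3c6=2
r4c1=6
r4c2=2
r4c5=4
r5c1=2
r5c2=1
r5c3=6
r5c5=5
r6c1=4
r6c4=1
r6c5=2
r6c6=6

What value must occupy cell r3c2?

5

Row 3 already contains {1, 2, 3, 6}.
Column 2 already contains {1, 2, 4, 6}.
Its 2×3 block (box 3) already contains {1, 2, 6}.
The only value from 1–6 not eliminated is 5, so r3c2 = 5.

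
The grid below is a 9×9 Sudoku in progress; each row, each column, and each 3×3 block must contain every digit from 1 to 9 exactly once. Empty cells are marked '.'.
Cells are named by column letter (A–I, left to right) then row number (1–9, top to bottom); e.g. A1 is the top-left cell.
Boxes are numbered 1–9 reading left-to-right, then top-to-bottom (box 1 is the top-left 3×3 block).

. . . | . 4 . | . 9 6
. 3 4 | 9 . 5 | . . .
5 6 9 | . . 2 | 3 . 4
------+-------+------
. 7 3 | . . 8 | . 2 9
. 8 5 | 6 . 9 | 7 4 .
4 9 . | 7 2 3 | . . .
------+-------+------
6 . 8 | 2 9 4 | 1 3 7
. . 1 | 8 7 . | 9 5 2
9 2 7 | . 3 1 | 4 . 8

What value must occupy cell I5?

Cell I5 itself could take any of {1, 3} by direct elimination.
Consider where 3 can go in box 6.
G4 is out (row 4 already has a 3).
G6 is out (row 6 already has a 3).
H6 is out (row 6 already has a 3).
I6 is out (row 6 already has a 3).
So the only cell in box 6 that can hold 3 is I5.
Therefore I5 = 3.

3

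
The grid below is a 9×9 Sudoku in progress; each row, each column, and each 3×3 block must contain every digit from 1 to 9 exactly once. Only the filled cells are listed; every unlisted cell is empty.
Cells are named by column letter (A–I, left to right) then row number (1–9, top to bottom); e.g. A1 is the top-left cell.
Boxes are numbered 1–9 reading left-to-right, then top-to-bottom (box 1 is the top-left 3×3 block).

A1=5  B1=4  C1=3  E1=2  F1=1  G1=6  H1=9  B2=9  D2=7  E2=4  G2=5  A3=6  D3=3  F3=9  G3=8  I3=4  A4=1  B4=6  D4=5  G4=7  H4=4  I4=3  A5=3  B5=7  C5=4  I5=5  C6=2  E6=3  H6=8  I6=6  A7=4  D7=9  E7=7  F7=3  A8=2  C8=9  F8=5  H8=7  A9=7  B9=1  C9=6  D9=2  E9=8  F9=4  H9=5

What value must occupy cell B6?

Row 6 already contains {2, 3, 6, 8}.
Column B already contains {1, 4, 6, 7, 9}.
Its 3×3 block (box 4) already contains {1, 2, 3, 4, 6, 7}.
The only value from 1–9 not eliminated is 5, so B6 = 5.

5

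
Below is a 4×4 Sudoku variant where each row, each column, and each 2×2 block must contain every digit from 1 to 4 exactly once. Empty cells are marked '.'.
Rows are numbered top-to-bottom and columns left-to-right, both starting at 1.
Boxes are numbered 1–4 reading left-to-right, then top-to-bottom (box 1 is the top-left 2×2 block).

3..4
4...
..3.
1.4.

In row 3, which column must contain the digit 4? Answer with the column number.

Consider where 4 can go in row 3.
R3C1 is out (column 1 already has a 4).
R3C4 is out (column 4 already has a 4).
So the only cell in row 3 that can hold 4 is R3C2.
That is column 2.

2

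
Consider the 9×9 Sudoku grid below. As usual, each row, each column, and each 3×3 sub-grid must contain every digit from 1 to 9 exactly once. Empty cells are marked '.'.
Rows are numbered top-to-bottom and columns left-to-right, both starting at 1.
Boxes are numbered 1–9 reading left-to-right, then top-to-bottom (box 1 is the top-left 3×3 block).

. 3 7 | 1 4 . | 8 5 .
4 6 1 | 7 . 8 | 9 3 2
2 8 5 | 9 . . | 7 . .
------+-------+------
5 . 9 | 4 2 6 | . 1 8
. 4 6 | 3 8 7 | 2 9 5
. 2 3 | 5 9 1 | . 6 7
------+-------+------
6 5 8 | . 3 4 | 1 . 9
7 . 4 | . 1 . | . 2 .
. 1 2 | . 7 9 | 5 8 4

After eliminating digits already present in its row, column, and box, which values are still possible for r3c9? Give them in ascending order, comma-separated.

1,6

Row 3 already contains {2, 5, 7, 8, 9}.
Column 9 already contains {2, 4, 5, 7, 8, 9}.
Its 3×3 block (box 3) already contains {2, 3, 5, 7, 8, 9}.
Removing those from 1–9 leaves {1, 6} as the candidates for r3c9.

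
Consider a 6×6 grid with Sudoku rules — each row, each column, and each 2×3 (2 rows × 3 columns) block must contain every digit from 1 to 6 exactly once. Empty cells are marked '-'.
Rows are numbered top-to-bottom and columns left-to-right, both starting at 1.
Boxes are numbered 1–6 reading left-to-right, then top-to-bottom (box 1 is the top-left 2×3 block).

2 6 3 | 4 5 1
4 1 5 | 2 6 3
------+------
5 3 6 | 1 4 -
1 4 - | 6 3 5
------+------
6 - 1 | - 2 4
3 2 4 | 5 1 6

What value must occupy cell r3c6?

Row 3 already contains {1, 3, 4, 5, 6}.
Column 6 already contains {1, 3, 4, 5, 6}.
Its 2×3 block (box 4) already contains {1, 3, 4, 5, 6}.
The only value from 1–6 not eliminated is 2, so r3c6 = 2.

2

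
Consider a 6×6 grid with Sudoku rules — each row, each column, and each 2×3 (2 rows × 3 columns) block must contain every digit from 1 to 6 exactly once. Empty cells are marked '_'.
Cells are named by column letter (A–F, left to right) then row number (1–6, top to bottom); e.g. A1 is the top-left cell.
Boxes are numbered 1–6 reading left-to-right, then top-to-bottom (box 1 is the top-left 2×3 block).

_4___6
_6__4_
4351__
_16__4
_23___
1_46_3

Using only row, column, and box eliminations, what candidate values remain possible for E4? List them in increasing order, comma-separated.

2,3,5

Row 4 already contains {1, 4, 6}.
Column E already contains {4}.
Its 2×3 block (box 4) already contains {1, 4}.
Removing those from 1–6 leaves {2, 3, 5} as the candidates for E4.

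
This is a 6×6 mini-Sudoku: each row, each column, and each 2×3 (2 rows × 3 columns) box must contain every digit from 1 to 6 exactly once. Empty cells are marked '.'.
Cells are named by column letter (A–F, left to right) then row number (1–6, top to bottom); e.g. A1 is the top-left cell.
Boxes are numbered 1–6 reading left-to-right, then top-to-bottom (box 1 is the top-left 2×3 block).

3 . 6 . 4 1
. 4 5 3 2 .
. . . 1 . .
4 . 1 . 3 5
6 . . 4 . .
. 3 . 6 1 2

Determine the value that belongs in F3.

Cell F3 itself could take any of {4, 6} by direct elimination.
Consider where 4 can go in row 3.
A3 is out (column A already has a 4).
B3 is out (column B already has a 4).
C3 is out (box 3 already has a 4).
E3 is out (column E already has a 4).
So the only cell in row 3 that can hold 4 is F3.
Therefore F3 = 4.

4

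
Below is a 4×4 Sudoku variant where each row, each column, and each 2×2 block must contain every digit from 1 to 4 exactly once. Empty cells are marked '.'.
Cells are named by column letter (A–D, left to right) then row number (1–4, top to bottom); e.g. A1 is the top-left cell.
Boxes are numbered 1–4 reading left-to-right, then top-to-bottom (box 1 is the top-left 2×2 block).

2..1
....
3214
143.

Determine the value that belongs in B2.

Cell B2 itself could take any of {1, 3} by direct elimination.
Consider where 1 can go in box 1.
B1 is out (row 1 already has a 1).
A2 is out (column A already has a 1).
So the only cell in box 1 that can hold 1 is B2.
Therefore B2 = 1.

1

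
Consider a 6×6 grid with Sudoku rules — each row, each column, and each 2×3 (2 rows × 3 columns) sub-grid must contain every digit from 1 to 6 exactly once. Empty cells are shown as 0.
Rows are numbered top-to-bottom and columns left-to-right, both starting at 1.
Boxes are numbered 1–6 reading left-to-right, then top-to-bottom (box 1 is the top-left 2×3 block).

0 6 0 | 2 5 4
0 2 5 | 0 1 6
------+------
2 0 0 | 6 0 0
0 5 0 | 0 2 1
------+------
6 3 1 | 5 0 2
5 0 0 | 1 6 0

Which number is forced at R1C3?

3

Row 1 already contains {2, 4, 5, 6}.
Column 3 already contains {1, 5}.
Its 2×3 block (box 1) already contains {2, 5, 6}.
The only value from 1–6 not eliminated is 3, so R1C3 = 3.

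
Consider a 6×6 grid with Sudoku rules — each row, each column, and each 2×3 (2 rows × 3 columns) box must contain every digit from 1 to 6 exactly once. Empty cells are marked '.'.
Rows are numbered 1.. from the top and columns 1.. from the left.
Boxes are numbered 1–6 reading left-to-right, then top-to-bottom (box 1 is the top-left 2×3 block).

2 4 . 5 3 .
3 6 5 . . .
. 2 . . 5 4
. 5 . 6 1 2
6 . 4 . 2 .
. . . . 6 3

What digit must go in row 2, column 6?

1

Row 2 already contains {3, 5, 6}.
Column 6 already contains {2, 3, 4}.
Its 2×3 block (box 2) already contains {3, 5}.
The only value from 1–6 not eliminated is 1, so row 2, column 6 = 1.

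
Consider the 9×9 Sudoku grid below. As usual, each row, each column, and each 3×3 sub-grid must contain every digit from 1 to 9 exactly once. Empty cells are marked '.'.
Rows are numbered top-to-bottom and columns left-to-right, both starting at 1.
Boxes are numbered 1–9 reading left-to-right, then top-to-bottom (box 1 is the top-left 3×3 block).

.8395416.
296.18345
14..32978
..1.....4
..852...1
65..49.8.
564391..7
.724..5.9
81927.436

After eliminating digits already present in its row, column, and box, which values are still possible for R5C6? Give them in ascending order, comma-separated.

Row 5 already contains {1, 2, 5, 8}.
Column 6 already contains {1, 2, 4, 8, 9}.
Its 3×3 block (box 5) already contains {2, 4, 5, 9}.
Removing those from 1–9 leaves {3, 6, 7} as the candidates for R5C6.

3,6,7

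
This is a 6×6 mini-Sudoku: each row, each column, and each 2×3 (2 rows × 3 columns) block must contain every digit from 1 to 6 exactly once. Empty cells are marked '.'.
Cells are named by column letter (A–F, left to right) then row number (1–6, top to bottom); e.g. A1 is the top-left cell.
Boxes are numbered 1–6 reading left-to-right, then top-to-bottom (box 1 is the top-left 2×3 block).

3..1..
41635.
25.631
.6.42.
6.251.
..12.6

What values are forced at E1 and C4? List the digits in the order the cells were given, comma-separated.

For E1:
  Consider where 6 can go in box 2.
  F1 is out (column F already has a 6).
  F2 is out (row 2 already has a 6).
  So the only cell in box 2 that can hold 6 is E1.
  So E1 = 6.
For C4:
  Row 4 already contains {2, 4, 6}.
  Column C already contains {1, 2, 6}.
  Its 2×3 block (box 3) already contains {2, 5, 6}.
  The only value from 1–6 not eliminated is 3, so C4 = 3.

6,3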